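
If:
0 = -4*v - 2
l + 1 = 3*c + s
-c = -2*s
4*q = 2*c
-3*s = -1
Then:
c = 2/3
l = 4/3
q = 1/3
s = 1/3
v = -1/2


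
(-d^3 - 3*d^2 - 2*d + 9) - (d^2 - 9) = -d^3 - 4*d^2 - 2*d + 18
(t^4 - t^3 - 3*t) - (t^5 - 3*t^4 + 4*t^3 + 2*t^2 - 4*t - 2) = -t^5 + 4*t^4 - 5*t^3 - 2*t^2 + t + 2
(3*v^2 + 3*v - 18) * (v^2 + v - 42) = 3*v^4 + 6*v^3 - 141*v^2 - 144*v + 756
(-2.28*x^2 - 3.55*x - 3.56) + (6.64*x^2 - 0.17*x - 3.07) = 4.36*x^2 - 3.72*x - 6.63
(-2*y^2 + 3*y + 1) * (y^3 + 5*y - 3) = -2*y^5 + 3*y^4 - 9*y^3 + 21*y^2 - 4*y - 3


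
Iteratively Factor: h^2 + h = (h)*(h + 1)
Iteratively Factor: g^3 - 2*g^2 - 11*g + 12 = (g - 4)*(g^2 + 2*g - 3) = (g - 4)*(g + 3)*(g - 1)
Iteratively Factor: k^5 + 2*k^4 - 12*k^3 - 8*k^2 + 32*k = (k + 2)*(k^4 - 12*k^2 + 16*k) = (k - 2)*(k + 2)*(k^3 + 2*k^2 - 8*k) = k*(k - 2)*(k + 2)*(k^2 + 2*k - 8) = k*(k - 2)^2*(k + 2)*(k + 4)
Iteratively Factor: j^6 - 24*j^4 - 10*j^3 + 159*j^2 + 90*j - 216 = (j + 2)*(j^5 - 2*j^4 - 20*j^3 + 30*j^2 + 99*j - 108) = (j - 4)*(j + 2)*(j^4 + 2*j^3 - 12*j^2 - 18*j + 27) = (j - 4)*(j + 2)*(j + 3)*(j^3 - j^2 - 9*j + 9) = (j - 4)*(j - 3)*(j + 2)*(j + 3)*(j^2 + 2*j - 3) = (j - 4)*(j - 3)*(j + 2)*(j + 3)^2*(j - 1)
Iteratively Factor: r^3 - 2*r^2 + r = (r - 1)*(r^2 - r) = r*(r - 1)*(r - 1)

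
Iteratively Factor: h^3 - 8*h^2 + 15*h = (h - 5)*(h^2 - 3*h) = h*(h - 5)*(h - 3)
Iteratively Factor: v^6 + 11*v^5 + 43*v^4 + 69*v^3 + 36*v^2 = (v + 4)*(v^5 + 7*v^4 + 15*v^3 + 9*v^2) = (v + 3)*(v + 4)*(v^4 + 4*v^3 + 3*v^2) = v*(v + 3)*(v + 4)*(v^3 + 4*v^2 + 3*v) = v^2*(v + 3)*(v + 4)*(v^2 + 4*v + 3) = v^2*(v + 3)^2*(v + 4)*(v + 1)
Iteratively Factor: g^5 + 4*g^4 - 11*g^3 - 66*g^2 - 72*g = (g + 3)*(g^4 + g^3 - 14*g^2 - 24*g) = (g + 2)*(g + 3)*(g^3 - g^2 - 12*g) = (g - 4)*(g + 2)*(g + 3)*(g^2 + 3*g) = g*(g - 4)*(g + 2)*(g + 3)*(g + 3)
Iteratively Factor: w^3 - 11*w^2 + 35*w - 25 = (w - 1)*(w^2 - 10*w + 25) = (w - 5)*(w - 1)*(w - 5)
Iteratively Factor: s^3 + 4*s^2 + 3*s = (s)*(s^2 + 4*s + 3) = s*(s + 3)*(s + 1)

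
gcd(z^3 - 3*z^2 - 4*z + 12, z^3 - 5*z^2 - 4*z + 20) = z^2 - 4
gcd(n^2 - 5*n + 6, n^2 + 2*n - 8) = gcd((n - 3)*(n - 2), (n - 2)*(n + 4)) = n - 2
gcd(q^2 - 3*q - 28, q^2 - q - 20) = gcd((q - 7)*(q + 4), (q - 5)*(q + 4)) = q + 4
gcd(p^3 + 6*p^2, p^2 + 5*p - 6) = p + 6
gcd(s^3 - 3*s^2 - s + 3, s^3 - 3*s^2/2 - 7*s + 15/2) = s^2 - 4*s + 3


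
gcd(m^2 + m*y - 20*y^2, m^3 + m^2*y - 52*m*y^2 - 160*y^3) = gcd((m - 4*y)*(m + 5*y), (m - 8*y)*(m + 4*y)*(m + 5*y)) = m + 5*y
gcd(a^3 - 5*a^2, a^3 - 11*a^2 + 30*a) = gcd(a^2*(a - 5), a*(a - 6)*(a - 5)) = a^2 - 5*a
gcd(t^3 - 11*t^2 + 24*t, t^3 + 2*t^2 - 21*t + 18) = t - 3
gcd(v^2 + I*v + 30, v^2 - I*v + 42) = v + 6*I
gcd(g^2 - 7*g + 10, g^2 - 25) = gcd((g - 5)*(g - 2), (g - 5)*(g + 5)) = g - 5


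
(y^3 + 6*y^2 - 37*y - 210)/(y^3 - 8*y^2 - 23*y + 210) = (y + 7)/(y - 7)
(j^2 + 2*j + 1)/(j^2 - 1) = (j + 1)/(j - 1)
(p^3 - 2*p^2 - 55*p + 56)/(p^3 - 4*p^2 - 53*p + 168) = (p - 1)/(p - 3)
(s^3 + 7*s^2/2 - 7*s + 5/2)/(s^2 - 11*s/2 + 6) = (2*s^3 + 7*s^2 - 14*s + 5)/(2*s^2 - 11*s + 12)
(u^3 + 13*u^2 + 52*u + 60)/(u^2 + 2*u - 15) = (u^2 + 8*u + 12)/(u - 3)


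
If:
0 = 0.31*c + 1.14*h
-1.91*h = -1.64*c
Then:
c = 0.00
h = 0.00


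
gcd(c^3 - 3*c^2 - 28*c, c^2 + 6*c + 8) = c + 4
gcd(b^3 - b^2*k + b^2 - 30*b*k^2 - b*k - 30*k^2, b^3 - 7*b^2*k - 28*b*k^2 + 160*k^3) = b + 5*k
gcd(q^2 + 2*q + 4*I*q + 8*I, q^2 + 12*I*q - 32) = q + 4*I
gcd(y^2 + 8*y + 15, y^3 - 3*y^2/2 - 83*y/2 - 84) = y + 3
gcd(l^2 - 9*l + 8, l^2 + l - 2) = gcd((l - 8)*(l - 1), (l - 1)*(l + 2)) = l - 1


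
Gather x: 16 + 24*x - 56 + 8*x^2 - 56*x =8*x^2 - 32*x - 40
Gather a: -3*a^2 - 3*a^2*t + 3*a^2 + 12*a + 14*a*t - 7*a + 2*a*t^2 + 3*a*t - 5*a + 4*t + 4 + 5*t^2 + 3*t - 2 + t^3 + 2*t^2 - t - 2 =-3*a^2*t + a*(2*t^2 + 17*t) + t^3 + 7*t^2 + 6*t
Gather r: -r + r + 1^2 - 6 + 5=0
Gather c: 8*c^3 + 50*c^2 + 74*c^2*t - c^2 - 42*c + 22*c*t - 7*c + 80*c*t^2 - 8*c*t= 8*c^3 + c^2*(74*t + 49) + c*(80*t^2 + 14*t - 49)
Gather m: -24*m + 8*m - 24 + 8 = -16*m - 16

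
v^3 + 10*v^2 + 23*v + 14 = (v + 1)*(v + 2)*(v + 7)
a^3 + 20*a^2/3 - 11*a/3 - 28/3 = (a - 4/3)*(a + 1)*(a + 7)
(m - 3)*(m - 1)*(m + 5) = m^3 + m^2 - 17*m + 15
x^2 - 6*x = x*(x - 6)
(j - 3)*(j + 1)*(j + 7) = j^3 + 5*j^2 - 17*j - 21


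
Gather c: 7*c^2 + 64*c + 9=7*c^2 + 64*c + 9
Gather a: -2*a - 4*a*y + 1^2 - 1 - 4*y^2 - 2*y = a*(-4*y - 2) - 4*y^2 - 2*y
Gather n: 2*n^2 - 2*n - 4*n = 2*n^2 - 6*n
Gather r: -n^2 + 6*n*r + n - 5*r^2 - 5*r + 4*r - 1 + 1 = -n^2 + n - 5*r^2 + r*(6*n - 1)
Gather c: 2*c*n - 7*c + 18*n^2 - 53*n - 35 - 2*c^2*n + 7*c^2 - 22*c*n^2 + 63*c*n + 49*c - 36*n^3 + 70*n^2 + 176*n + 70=c^2*(7 - 2*n) + c*(-22*n^2 + 65*n + 42) - 36*n^3 + 88*n^2 + 123*n + 35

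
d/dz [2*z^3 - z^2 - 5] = 2*z*(3*z - 1)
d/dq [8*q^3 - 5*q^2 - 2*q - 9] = 24*q^2 - 10*q - 2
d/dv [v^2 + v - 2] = 2*v + 1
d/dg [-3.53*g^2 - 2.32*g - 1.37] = -7.06*g - 2.32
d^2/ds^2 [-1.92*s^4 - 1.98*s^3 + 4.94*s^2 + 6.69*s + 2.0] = -23.04*s^2 - 11.88*s + 9.88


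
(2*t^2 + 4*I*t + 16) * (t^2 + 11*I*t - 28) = 2*t^4 + 26*I*t^3 - 84*t^2 + 64*I*t - 448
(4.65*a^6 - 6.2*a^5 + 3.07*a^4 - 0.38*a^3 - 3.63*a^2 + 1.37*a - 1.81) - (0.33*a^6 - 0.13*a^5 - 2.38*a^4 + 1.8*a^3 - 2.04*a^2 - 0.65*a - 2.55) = 4.32*a^6 - 6.07*a^5 + 5.45*a^4 - 2.18*a^3 - 1.59*a^2 + 2.02*a + 0.74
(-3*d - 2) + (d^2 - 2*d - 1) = d^2 - 5*d - 3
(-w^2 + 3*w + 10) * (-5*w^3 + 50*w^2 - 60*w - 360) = 5*w^5 - 65*w^4 + 160*w^3 + 680*w^2 - 1680*w - 3600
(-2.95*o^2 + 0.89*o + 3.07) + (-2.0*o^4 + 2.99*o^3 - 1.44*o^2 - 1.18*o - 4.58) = -2.0*o^4 + 2.99*o^3 - 4.39*o^2 - 0.29*o - 1.51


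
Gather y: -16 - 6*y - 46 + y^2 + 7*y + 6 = y^2 + y - 56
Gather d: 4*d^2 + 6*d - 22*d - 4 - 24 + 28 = 4*d^2 - 16*d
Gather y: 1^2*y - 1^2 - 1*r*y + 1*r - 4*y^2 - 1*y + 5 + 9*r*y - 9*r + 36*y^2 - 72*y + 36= -8*r + 32*y^2 + y*(8*r - 72) + 40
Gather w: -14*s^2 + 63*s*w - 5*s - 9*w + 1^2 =-14*s^2 - 5*s + w*(63*s - 9) + 1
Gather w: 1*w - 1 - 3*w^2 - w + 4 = 3 - 3*w^2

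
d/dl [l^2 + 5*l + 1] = 2*l + 5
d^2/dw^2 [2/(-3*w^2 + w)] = 4*(3*w*(3*w - 1) - (6*w - 1)^2)/(w^3*(3*w - 1)^3)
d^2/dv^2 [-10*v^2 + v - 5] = -20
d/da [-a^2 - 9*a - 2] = -2*a - 9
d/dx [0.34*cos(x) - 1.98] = -0.34*sin(x)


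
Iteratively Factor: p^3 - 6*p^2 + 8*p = (p - 4)*(p^2 - 2*p) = p*(p - 4)*(p - 2)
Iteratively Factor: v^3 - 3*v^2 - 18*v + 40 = (v + 4)*(v^2 - 7*v + 10) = (v - 2)*(v + 4)*(v - 5)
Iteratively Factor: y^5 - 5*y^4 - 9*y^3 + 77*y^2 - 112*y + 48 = (y - 1)*(y^4 - 4*y^3 - 13*y^2 + 64*y - 48) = (y - 1)*(y + 4)*(y^3 - 8*y^2 + 19*y - 12) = (y - 3)*(y - 1)*(y + 4)*(y^2 - 5*y + 4) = (y - 3)*(y - 1)^2*(y + 4)*(y - 4)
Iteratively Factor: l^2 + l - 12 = (l + 4)*(l - 3)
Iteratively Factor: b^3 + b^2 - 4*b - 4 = (b + 1)*(b^2 - 4) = (b + 1)*(b + 2)*(b - 2)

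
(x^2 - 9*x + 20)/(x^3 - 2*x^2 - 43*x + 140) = 1/(x + 7)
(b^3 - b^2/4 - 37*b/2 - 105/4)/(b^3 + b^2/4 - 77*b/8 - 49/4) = 2*(b^2 - 2*b - 15)/(2*b^2 - 3*b - 14)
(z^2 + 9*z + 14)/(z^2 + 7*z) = (z + 2)/z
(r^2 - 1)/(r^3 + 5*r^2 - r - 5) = 1/(r + 5)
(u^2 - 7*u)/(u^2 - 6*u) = (u - 7)/(u - 6)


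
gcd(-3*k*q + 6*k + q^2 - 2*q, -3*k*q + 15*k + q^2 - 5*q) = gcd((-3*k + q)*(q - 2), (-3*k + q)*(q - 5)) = -3*k + q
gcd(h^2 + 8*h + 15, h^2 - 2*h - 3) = 1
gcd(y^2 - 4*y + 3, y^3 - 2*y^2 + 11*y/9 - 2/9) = y - 1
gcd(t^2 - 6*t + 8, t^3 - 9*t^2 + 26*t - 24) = t^2 - 6*t + 8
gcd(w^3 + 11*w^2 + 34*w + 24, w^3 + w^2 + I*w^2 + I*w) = w + 1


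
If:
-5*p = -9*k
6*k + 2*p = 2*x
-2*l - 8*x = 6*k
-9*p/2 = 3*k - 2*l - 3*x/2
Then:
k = 0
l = 0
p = 0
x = 0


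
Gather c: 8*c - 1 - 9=8*c - 10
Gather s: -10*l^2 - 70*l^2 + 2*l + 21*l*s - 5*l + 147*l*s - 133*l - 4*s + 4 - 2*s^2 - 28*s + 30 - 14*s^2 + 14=-80*l^2 - 136*l - 16*s^2 + s*(168*l - 32) + 48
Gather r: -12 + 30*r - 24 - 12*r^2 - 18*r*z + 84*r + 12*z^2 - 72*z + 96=-12*r^2 + r*(114 - 18*z) + 12*z^2 - 72*z + 60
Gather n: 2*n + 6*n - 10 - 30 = 8*n - 40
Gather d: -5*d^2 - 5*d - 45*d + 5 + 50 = -5*d^2 - 50*d + 55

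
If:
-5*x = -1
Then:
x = 1/5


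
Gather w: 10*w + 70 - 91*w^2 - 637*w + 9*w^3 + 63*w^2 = 9*w^3 - 28*w^2 - 627*w + 70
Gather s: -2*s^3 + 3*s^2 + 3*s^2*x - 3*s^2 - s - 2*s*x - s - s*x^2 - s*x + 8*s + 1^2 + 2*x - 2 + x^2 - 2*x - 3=-2*s^3 + 3*s^2*x + s*(-x^2 - 3*x + 6) + x^2 - 4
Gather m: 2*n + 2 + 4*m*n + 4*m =m*(4*n + 4) + 2*n + 2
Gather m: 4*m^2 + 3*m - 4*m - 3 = 4*m^2 - m - 3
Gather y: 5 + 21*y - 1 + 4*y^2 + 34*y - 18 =4*y^2 + 55*y - 14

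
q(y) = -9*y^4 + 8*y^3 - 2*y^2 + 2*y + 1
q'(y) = -36*y^3 + 24*y^2 - 4*y + 2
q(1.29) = -7.50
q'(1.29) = -40.50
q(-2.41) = -431.02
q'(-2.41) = 654.95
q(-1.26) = -43.38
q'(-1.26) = 117.16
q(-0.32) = -0.20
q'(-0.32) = 6.92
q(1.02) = -0.29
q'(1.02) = -15.31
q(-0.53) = -2.52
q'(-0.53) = 16.22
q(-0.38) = -0.68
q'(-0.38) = 8.96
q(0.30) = 1.56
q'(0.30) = 1.99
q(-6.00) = -13475.00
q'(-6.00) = 8666.00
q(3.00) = -524.00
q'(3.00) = -766.00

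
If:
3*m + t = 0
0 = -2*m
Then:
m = 0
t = 0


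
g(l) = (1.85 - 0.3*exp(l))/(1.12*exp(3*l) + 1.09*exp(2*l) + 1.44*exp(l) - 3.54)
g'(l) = (1.85 - 0.3*exp(l))*(-3.36*exp(3*l) - 2.18*exp(2*l) - 1.44*exp(l))/(1.12*exp(3*l) + 1.09*exp(2*l) + 1.44*exp(l) - 3.54)^2 - 0.3*exp(l)/(1.12*exp(3*l) + 1.09*exp(2*l) + 1.44*exp(l) - 3.54)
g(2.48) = -0.00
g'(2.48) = 0.00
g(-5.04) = -0.52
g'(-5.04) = -0.00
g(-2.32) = -0.54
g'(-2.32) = -0.02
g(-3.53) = -0.53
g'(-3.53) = -0.00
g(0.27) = 0.53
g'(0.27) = -2.71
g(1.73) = 0.00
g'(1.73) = -0.01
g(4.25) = -0.00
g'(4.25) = 0.00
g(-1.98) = -0.55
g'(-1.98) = -0.03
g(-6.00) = -0.52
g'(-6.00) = 0.00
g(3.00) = 0.00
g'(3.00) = 0.00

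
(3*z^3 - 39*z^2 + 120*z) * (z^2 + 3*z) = 3*z^5 - 30*z^4 + 3*z^3 + 360*z^2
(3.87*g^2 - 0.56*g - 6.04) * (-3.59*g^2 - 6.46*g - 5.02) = -13.8933*g^4 - 22.9898*g^3 + 5.8738*g^2 + 41.8296*g + 30.3208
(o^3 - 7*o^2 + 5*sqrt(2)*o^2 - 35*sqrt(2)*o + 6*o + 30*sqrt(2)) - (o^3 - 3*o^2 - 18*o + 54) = -4*o^2 + 5*sqrt(2)*o^2 - 35*sqrt(2)*o + 24*o - 54 + 30*sqrt(2)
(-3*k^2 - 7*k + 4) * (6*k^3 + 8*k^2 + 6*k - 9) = -18*k^5 - 66*k^4 - 50*k^3 + 17*k^2 + 87*k - 36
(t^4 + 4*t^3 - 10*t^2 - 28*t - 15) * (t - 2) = t^5 + 2*t^4 - 18*t^3 - 8*t^2 + 41*t + 30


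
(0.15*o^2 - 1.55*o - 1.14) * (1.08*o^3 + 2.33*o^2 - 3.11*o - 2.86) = 0.162*o^5 - 1.3245*o^4 - 5.3092*o^3 + 1.7353*o^2 + 7.9784*o + 3.2604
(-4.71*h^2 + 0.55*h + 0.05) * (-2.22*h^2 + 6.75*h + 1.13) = 10.4562*h^4 - 33.0135*h^3 - 1.7208*h^2 + 0.959*h + 0.0565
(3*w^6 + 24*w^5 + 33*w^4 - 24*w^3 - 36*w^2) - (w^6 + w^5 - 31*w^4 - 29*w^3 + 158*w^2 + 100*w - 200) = 2*w^6 + 23*w^5 + 64*w^4 + 5*w^3 - 194*w^2 - 100*w + 200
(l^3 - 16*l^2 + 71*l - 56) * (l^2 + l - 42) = l^5 - 15*l^4 + 13*l^3 + 687*l^2 - 3038*l + 2352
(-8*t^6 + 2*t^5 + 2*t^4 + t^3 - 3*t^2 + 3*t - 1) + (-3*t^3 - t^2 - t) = -8*t^6 + 2*t^5 + 2*t^4 - 2*t^3 - 4*t^2 + 2*t - 1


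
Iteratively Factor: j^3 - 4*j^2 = (j)*(j^2 - 4*j) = j^2*(j - 4)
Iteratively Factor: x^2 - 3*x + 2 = (x - 1)*(x - 2)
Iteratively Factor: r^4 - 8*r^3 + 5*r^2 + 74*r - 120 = (r - 2)*(r^3 - 6*r^2 - 7*r + 60) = (r - 4)*(r - 2)*(r^2 - 2*r - 15) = (r - 5)*(r - 4)*(r - 2)*(r + 3)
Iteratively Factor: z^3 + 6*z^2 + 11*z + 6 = (z + 3)*(z^2 + 3*z + 2) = (z + 2)*(z + 3)*(z + 1)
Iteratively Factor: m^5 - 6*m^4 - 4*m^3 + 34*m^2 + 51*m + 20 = (m + 1)*(m^4 - 7*m^3 + 3*m^2 + 31*m + 20) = (m + 1)^2*(m^3 - 8*m^2 + 11*m + 20) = (m - 5)*(m + 1)^2*(m^2 - 3*m - 4) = (m - 5)*(m - 4)*(m + 1)^2*(m + 1)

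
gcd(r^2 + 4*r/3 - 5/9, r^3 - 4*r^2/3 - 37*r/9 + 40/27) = r^2 + 4*r/3 - 5/9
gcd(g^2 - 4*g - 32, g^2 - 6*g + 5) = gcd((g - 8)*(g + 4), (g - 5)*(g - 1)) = 1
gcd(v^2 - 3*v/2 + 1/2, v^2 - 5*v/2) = 1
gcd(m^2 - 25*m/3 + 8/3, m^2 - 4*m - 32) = m - 8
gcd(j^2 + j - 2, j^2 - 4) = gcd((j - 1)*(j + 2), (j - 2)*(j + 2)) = j + 2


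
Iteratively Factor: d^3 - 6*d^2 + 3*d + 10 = (d - 2)*(d^2 - 4*d - 5) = (d - 2)*(d + 1)*(d - 5)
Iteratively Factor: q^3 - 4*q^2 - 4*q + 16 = (q - 4)*(q^2 - 4) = (q - 4)*(q + 2)*(q - 2)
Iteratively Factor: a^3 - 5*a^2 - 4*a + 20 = (a - 5)*(a^2 - 4) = (a - 5)*(a + 2)*(a - 2)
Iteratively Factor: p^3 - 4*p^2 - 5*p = (p - 5)*(p^2 + p) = p*(p - 5)*(p + 1)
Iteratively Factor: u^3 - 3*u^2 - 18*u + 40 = (u - 5)*(u^2 + 2*u - 8) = (u - 5)*(u - 2)*(u + 4)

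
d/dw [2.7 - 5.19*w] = -5.19000000000000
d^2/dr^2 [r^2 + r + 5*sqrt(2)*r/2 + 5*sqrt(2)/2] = 2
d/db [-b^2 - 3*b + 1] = -2*b - 3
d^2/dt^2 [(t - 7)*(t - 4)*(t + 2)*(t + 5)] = 12*t^2 - 24*t - 78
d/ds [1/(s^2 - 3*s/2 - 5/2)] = 2*(3 - 4*s)/(-2*s^2 + 3*s + 5)^2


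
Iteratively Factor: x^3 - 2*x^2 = (x)*(x^2 - 2*x) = x*(x - 2)*(x)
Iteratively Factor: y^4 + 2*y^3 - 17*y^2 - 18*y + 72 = (y + 3)*(y^3 - y^2 - 14*y + 24) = (y + 3)*(y + 4)*(y^2 - 5*y + 6) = (y - 3)*(y + 3)*(y + 4)*(y - 2)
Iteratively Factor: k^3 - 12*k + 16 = (k - 2)*(k^2 + 2*k - 8) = (k - 2)*(k + 4)*(k - 2)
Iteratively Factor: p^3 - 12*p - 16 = (p - 4)*(p^2 + 4*p + 4) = (p - 4)*(p + 2)*(p + 2)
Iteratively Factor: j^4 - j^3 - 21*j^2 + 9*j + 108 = (j - 3)*(j^3 + 2*j^2 - 15*j - 36) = (j - 3)*(j + 3)*(j^2 - j - 12) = (j - 4)*(j - 3)*(j + 3)*(j + 3)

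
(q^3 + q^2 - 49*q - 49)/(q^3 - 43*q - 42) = (q + 7)/(q + 6)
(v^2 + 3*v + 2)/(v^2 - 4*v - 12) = (v + 1)/(v - 6)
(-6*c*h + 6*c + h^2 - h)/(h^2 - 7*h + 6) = (-6*c + h)/(h - 6)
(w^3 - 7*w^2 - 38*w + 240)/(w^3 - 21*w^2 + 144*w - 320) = (w + 6)/(w - 8)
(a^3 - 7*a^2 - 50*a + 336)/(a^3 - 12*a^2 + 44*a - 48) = (a^2 - a - 56)/(a^2 - 6*a + 8)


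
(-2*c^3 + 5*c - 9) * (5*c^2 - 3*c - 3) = -10*c^5 + 6*c^4 + 31*c^3 - 60*c^2 + 12*c + 27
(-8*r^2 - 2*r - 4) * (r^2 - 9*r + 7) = -8*r^4 + 70*r^3 - 42*r^2 + 22*r - 28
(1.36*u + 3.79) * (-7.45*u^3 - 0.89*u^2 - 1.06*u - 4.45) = -10.132*u^4 - 29.4459*u^3 - 4.8147*u^2 - 10.0694*u - 16.8655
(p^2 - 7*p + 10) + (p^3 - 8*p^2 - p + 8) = p^3 - 7*p^2 - 8*p + 18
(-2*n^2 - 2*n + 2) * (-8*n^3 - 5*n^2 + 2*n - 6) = 16*n^5 + 26*n^4 - 10*n^3 - 2*n^2 + 16*n - 12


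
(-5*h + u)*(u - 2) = -5*h*u + 10*h + u^2 - 2*u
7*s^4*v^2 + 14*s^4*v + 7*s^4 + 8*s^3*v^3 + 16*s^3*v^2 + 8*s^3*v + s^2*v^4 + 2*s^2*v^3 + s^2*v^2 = (s + v)*(7*s + v)*(s*v + s)^2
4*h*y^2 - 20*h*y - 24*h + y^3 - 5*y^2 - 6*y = (4*h + y)*(y - 6)*(y + 1)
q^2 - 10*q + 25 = (q - 5)^2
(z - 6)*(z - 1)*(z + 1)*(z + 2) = z^4 - 4*z^3 - 13*z^2 + 4*z + 12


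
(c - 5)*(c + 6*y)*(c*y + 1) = c^3*y + 6*c^2*y^2 - 5*c^2*y + c^2 - 30*c*y^2 + 6*c*y - 5*c - 30*y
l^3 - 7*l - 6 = (l - 3)*(l + 1)*(l + 2)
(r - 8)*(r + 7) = r^2 - r - 56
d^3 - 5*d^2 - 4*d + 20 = (d - 5)*(d - 2)*(d + 2)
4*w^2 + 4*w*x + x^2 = (2*w + x)^2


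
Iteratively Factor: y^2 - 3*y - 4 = (y - 4)*(y + 1)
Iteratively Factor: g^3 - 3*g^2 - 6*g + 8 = (g - 4)*(g^2 + g - 2) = (g - 4)*(g + 2)*(g - 1)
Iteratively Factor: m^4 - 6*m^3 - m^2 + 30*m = (m)*(m^3 - 6*m^2 - m + 30) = m*(m - 5)*(m^2 - m - 6) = m*(m - 5)*(m - 3)*(m + 2)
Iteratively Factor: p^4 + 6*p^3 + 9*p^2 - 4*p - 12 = (p + 2)*(p^3 + 4*p^2 + p - 6) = (p - 1)*(p + 2)*(p^2 + 5*p + 6) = (p - 1)*(p + 2)*(p + 3)*(p + 2)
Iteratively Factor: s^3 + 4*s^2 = (s)*(s^2 + 4*s) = s^2*(s + 4)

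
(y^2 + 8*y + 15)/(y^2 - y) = (y^2 + 8*y + 15)/(y*(y - 1))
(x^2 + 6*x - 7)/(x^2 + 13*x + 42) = (x - 1)/(x + 6)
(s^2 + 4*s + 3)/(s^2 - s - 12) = (s + 1)/(s - 4)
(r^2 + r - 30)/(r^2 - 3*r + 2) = (r^2 + r - 30)/(r^2 - 3*r + 2)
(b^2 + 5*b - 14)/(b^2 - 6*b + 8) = (b + 7)/(b - 4)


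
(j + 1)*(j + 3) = j^2 + 4*j + 3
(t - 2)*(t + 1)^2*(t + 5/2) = t^4 + 5*t^3/2 - 3*t^2 - 19*t/2 - 5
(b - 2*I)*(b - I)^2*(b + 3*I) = b^4 - I*b^3 + 7*b^2 - 13*I*b - 6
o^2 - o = o*(o - 1)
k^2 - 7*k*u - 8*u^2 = (k - 8*u)*(k + u)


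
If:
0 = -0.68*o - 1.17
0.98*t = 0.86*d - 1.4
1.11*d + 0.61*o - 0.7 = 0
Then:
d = 1.58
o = -1.72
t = -0.05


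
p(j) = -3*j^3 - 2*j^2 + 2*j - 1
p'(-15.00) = -1963.00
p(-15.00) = 9644.00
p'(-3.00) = -67.00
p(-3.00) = 56.00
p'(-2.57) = -47.16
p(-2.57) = 31.57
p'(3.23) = -104.82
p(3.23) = -116.50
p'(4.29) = -180.80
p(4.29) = -266.09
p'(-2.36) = -38.69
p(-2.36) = 22.57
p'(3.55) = -125.62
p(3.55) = -153.32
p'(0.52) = -2.51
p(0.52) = -0.92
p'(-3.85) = -116.00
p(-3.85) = 132.85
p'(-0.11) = 2.33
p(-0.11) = -1.24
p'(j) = -9*j^2 - 4*j + 2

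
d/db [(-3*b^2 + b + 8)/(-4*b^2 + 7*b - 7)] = (-17*b^2 + 106*b - 63)/(16*b^4 - 56*b^3 + 105*b^2 - 98*b + 49)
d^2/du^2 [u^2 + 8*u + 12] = 2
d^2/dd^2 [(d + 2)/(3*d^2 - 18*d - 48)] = 2/(3*(d^3 - 24*d^2 + 192*d - 512))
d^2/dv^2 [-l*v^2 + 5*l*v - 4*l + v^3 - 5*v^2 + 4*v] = -2*l + 6*v - 10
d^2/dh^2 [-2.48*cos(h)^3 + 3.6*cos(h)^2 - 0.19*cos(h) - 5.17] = 2.05*cos(h) - 7.2*cos(2*h) + 5.58*cos(3*h)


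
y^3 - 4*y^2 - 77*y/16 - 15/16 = (y - 5)*(y + 1/4)*(y + 3/4)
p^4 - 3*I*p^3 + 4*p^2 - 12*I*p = p*(p - 3*I)*(p - 2*I)*(p + 2*I)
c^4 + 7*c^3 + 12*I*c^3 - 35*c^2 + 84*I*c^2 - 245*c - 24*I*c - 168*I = (c + 7)*(c + I)*(c + 3*I)*(c + 8*I)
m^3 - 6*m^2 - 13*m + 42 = (m - 7)*(m - 2)*(m + 3)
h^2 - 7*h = h*(h - 7)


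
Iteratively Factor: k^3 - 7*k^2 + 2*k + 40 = (k - 4)*(k^2 - 3*k - 10) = (k - 5)*(k - 4)*(k + 2)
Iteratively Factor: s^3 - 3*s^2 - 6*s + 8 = (s - 4)*(s^2 + s - 2) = (s - 4)*(s - 1)*(s + 2)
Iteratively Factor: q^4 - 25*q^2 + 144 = (q - 3)*(q^3 + 3*q^2 - 16*q - 48) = (q - 3)*(q + 4)*(q^2 - q - 12) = (q - 4)*(q - 3)*(q + 4)*(q + 3)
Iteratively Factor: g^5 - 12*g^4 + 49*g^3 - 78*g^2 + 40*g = (g - 4)*(g^4 - 8*g^3 + 17*g^2 - 10*g) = (g - 4)*(g - 2)*(g^3 - 6*g^2 + 5*g) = g*(g - 4)*(g - 2)*(g^2 - 6*g + 5) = g*(g - 4)*(g - 2)*(g - 1)*(g - 5)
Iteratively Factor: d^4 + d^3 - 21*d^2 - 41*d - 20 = (d - 5)*(d^3 + 6*d^2 + 9*d + 4) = (d - 5)*(d + 4)*(d^2 + 2*d + 1) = (d - 5)*(d + 1)*(d + 4)*(d + 1)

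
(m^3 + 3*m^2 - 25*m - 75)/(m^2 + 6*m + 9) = (m^2 - 25)/(m + 3)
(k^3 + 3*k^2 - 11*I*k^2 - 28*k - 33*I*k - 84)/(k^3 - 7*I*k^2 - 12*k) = (k^2 + k*(3 - 7*I) - 21*I)/(k*(k - 3*I))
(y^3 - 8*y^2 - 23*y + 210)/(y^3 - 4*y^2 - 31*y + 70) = (y - 6)/(y - 2)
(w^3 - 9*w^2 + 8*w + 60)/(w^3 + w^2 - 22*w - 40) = (w - 6)/(w + 4)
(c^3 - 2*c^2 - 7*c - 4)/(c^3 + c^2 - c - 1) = (c - 4)/(c - 1)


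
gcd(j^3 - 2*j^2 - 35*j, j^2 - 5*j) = j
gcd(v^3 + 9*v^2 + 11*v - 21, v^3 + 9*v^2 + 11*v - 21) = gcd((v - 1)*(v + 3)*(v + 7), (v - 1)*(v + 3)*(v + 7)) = v^3 + 9*v^2 + 11*v - 21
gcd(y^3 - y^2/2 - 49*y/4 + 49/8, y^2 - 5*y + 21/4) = y - 7/2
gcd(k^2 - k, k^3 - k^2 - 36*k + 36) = k - 1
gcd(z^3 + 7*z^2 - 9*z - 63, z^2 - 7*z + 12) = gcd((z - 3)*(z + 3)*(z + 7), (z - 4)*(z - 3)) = z - 3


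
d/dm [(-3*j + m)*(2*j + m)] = -j + 2*m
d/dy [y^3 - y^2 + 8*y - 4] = 3*y^2 - 2*y + 8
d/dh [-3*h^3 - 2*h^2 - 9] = h*(-9*h - 4)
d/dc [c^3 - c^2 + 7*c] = 3*c^2 - 2*c + 7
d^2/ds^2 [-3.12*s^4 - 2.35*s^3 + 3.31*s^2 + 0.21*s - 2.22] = -37.44*s^2 - 14.1*s + 6.62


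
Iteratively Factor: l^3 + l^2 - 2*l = (l)*(l^2 + l - 2) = l*(l - 1)*(l + 2)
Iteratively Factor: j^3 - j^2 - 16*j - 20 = (j + 2)*(j^2 - 3*j - 10) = (j + 2)^2*(j - 5)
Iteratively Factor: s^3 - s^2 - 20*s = (s)*(s^2 - s - 20) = s*(s - 5)*(s + 4)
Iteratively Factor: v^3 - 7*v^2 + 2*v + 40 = (v - 4)*(v^2 - 3*v - 10) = (v - 5)*(v - 4)*(v + 2)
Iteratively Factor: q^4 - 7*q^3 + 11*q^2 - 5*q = (q)*(q^3 - 7*q^2 + 11*q - 5) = q*(q - 1)*(q^2 - 6*q + 5) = q*(q - 5)*(q - 1)*(q - 1)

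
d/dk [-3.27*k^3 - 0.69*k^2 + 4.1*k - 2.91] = -9.81*k^2 - 1.38*k + 4.1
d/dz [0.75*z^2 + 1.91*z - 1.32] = 1.5*z + 1.91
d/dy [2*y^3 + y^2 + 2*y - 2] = 6*y^2 + 2*y + 2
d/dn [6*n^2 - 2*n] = 12*n - 2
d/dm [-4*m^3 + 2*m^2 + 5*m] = -12*m^2 + 4*m + 5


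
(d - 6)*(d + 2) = d^2 - 4*d - 12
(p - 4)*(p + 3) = p^2 - p - 12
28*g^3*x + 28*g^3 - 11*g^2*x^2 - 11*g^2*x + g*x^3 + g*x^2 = (-7*g + x)*(-4*g + x)*(g*x + g)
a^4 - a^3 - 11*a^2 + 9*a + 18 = (a - 3)*(a - 2)*(a + 1)*(a + 3)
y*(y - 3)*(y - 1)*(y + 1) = y^4 - 3*y^3 - y^2 + 3*y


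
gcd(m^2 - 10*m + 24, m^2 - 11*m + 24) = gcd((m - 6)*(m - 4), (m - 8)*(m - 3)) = 1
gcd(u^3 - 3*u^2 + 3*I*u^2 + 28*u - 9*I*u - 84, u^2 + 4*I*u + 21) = u + 7*I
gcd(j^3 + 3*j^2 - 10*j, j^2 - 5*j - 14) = 1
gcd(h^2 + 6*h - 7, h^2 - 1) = h - 1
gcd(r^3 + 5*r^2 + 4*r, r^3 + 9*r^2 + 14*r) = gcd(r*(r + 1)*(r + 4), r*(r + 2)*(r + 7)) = r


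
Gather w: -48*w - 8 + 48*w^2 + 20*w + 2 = 48*w^2 - 28*w - 6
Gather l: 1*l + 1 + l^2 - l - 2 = l^2 - 1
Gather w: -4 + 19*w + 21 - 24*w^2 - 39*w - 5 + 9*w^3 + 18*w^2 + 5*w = 9*w^3 - 6*w^2 - 15*w + 12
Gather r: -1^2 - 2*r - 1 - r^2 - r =-r^2 - 3*r - 2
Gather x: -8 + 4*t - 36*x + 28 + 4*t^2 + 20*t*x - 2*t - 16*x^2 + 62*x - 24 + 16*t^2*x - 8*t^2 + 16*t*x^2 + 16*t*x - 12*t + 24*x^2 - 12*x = -4*t^2 - 10*t + x^2*(16*t + 8) + x*(16*t^2 + 36*t + 14) - 4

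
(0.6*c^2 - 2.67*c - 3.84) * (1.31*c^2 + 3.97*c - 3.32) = 0.786*c^4 - 1.1157*c^3 - 17.6223*c^2 - 6.3804*c + 12.7488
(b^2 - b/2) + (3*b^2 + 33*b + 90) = 4*b^2 + 65*b/2 + 90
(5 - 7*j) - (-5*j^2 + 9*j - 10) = 5*j^2 - 16*j + 15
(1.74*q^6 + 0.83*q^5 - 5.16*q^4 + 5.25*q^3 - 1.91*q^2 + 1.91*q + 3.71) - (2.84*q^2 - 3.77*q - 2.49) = 1.74*q^6 + 0.83*q^5 - 5.16*q^4 + 5.25*q^3 - 4.75*q^2 + 5.68*q + 6.2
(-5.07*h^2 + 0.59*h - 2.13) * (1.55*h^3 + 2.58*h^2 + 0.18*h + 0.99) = -7.8585*h^5 - 12.1661*h^4 - 2.6919*h^3 - 10.4085*h^2 + 0.2007*h - 2.1087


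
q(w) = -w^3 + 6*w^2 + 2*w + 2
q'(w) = -3*w^2 + 12*w + 2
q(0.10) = 2.26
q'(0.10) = 3.17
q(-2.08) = 32.80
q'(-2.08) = -35.94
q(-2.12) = 34.25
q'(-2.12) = -36.92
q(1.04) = 9.44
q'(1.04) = 11.24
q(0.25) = 2.86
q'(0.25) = 4.81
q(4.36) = 41.90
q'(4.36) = -2.71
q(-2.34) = 42.99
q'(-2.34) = -42.51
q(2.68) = 31.21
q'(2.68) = 12.61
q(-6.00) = 422.00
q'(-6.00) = -178.00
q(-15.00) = 4697.00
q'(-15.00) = -853.00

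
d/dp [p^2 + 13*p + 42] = 2*p + 13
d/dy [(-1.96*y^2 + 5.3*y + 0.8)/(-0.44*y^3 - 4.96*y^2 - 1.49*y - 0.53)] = (-0.8624*y^4 + 4.664*y^3 + 30.2644*y^2 + 10.0136*y - 1.617)/(0.1936*y^6 + 4.3648*y^5 + 25.9128*y^4 + 15.2472*y^3 + 7.4777*y^2 + 1.5794*y + 0.2809)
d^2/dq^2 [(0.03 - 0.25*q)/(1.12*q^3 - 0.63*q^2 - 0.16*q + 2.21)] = (-1.8816*q^5 + 1.509984*q^4 - 0.626738*q^3 + 7.464786*q^2 - 2.515842*q - 0.091726)/(1.404928*q^9 - 2.370816*q^8 + 0.731472*q^7 + 8.744001*q^6 - 9.460752*q^5 + 0.206871*q^4 + 17.743088*q^3 - 9.061221*q^2 - 2.344368*q + 10.793861)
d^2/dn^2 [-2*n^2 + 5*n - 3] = -4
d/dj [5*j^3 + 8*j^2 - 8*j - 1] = 15*j^2 + 16*j - 8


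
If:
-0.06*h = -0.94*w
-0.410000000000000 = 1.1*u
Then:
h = 15.6666666666667*w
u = -0.37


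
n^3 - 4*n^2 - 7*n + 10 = (n - 5)*(n - 1)*(n + 2)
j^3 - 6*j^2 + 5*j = j*(j - 5)*(j - 1)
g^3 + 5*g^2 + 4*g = g*(g + 1)*(g + 4)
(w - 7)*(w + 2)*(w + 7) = w^3 + 2*w^2 - 49*w - 98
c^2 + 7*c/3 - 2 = (c - 2/3)*(c + 3)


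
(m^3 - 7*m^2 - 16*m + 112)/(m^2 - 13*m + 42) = (m^2 - 16)/(m - 6)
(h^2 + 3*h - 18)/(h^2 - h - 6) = (h + 6)/(h + 2)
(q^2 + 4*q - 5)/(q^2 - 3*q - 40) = (q - 1)/(q - 8)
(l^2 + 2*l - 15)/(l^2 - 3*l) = (l + 5)/l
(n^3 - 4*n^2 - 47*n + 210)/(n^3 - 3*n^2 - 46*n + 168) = (n - 5)/(n - 4)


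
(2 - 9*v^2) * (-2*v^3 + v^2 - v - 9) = 18*v^5 - 9*v^4 + 5*v^3 + 83*v^2 - 2*v - 18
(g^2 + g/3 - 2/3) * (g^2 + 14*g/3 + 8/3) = g^4 + 5*g^3 + 32*g^2/9 - 20*g/9 - 16/9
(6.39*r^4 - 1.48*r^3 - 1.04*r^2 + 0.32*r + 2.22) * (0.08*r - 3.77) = 0.5112*r^5 - 24.2087*r^4 + 5.4964*r^3 + 3.9464*r^2 - 1.0288*r - 8.3694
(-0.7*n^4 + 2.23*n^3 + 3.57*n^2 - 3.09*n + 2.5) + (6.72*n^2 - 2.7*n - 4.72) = -0.7*n^4 + 2.23*n^3 + 10.29*n^2 - 5.79*n - 2.22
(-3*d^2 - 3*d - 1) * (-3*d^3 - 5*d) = 9*d^5 + 9*d^4 + 18*d^3 + 15*d^2 + 5*d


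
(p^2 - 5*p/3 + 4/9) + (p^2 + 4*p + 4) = 2*p^2 + 7*p/3 + 40/9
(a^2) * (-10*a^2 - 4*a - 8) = -10*a^4 - 4*a^3 - 8*a^2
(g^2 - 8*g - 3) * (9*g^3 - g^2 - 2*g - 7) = 9*g^5 - 73*g^4 - 21*g^3 + 12*g^2 + 62*g + 21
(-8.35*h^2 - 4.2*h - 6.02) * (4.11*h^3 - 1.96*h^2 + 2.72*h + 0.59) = -34.3185*h^5 - 0.896000000000001*h^4 - 39.2222*h^3 - 4.5513*h^2 - 18.8524*h - 3.5518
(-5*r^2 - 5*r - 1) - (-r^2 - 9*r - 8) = -4*r^2 + 4*r + 7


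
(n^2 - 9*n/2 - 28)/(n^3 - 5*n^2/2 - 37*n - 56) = 1/(n + 2)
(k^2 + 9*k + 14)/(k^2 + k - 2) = (k + 7)/(k - 1)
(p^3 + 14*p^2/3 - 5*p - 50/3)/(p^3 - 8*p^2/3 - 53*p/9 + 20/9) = 3*(p^2 + 3*p - 10)/(3*p^2 - 13*p + 4)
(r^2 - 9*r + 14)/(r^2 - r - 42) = (r - 2)/(r + 6)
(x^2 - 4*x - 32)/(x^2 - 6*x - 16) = (x + 4)/(x + 2)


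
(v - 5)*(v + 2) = v^2 - 3*v - 10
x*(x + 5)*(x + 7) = x^3 + 12*x^2 + 35*x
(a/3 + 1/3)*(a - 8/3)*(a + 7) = a^3/3 + 16*a^2/9 - 43*a/9 - 56/9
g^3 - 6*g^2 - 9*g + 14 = (g - 7)*(g - 1)*(g + 2)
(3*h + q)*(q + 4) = 3*h*q + 12*h + q^2 + 4*q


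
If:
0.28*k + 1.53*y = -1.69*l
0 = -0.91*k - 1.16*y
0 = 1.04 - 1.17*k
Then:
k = 0.89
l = 0.48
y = -0.70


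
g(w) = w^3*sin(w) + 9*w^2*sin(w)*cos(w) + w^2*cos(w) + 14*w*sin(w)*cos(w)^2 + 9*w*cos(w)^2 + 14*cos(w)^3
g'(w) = w^3*cos(w) - 9*w^2*sin(w)^2 + 2*w^2*sin(w) + 9*w^2*cos(w)^2 - 28*w*sin(w)^2*cos(w) + 14*w*cos(w)^3 + 2*w*cos(w) - 28*sin(w)*cos(w)^2 + 9*cos(w)^2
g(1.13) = 11.83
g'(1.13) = -16.20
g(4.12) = -2.53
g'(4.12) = -84.99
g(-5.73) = 1.97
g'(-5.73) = -18.83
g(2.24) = -2.39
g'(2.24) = -0.82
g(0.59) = 16.72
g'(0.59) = -1.32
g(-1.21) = -0.94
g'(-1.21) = -0.00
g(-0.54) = 7.29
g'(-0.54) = 15.74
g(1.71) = 1.65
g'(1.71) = -14.59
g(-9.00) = 465.64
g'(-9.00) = 1168.58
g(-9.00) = 465.64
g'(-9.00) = 1168.58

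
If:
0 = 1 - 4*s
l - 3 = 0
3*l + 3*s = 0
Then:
No Solution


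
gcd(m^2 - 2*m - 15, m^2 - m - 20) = m - 5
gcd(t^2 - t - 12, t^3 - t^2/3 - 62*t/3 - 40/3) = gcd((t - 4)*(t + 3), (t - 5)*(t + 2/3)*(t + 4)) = 1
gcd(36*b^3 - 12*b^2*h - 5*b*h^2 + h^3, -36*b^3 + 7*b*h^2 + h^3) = 6*b^2 - b*h - h^2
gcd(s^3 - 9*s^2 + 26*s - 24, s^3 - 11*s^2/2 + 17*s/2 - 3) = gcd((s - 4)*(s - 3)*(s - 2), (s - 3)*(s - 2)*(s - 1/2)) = s^2 - 5*s + 6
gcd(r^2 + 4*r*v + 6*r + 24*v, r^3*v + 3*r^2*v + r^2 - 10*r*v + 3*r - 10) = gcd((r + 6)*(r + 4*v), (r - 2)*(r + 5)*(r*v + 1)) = 1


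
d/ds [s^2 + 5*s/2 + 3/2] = 2*s + 5/2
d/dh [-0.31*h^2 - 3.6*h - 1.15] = -0.62*h - 3.6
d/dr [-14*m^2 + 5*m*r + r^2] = 5*m + 2*r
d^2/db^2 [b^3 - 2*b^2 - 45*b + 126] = 6*b - 4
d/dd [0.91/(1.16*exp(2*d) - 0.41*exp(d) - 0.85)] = (0.3731 - 2.1112*exp(d))*exp(d)/(-1.16*exp(2*d) + 0.41*exp(d) + 0.85)^2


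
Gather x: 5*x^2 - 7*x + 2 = 5*x^2 - 7*x + 2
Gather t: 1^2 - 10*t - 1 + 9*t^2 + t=9*t^2 - 9*t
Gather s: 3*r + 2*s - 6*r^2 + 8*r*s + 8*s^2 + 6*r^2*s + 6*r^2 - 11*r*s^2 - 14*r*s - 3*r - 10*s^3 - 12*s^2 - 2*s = -10*s^3 + s^2*(-11*r - 4) + s*(6*r^2 - 6*r)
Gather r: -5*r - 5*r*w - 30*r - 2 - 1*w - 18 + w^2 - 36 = r*(-5*w - 35) + w^2 - w - 56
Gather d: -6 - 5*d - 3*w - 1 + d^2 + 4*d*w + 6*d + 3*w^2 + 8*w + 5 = d^2 + d*(4*w + 1) + 3*w^2 + 5*w - 2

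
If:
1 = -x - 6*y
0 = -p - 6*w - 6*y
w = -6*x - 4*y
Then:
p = -198*y - 36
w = 32*y + 6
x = -6*y - 1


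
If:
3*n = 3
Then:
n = 1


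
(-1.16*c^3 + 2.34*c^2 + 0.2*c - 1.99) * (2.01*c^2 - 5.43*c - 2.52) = -2.3316*c^5 + 11.0022*c^4 - 9.381*c^3 - 10.9827*c^2 + 10.3017*c + 5.0148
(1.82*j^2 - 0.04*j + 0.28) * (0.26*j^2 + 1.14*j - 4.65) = 0.4732*j^4 + 2.0644*j^3 - 8.4358*j^2 + 0.5052*j - 1.302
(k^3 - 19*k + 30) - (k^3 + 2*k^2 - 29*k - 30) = -2*k^2 + 10*k + 60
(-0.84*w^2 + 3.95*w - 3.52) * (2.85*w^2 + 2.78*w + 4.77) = -2.394*w^4 + 8.9223*w^3 - 3.0578*w^2 + 9.0559*w - 16.7904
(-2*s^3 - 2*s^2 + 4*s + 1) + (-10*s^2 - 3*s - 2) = -2*s^3 - 12*s^2 + s - 1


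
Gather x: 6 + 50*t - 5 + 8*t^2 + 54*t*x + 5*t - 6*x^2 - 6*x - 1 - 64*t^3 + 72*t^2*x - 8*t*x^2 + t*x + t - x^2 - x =-64*t^3 + 8*t^2 + 56*t + x^2*(-8*t - 7) + x*(72*t^2 + 55*t - 7)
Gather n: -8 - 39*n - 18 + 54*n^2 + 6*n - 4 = 54*n^2 - 33*n - 30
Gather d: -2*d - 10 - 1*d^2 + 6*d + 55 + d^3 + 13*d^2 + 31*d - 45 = d^3 + 12*d^2 + 35*d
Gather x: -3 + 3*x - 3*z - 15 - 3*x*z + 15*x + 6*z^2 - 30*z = x*(18 - 3*z) + 6*z^2 - 33*z - 18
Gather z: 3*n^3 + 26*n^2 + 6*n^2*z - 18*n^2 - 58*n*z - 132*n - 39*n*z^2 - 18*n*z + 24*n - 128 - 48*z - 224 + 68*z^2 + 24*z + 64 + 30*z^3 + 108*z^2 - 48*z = 3*n^3 + 8*n^2 - 108*n + 30*z^3 + z^2*(176 - 39*n) + z*(6*n^2 - 76*n - 72) - 288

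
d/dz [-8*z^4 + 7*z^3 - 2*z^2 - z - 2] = -32*z^3 + 21*z^2 - 4*z - 1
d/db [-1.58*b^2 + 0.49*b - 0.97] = 0.49 - 3.16*b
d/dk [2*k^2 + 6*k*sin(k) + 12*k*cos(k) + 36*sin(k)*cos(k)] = -12*k*sin(k) + 6*k*cos(k) + 4*k + 6*sin(k) + 12*cos(k) + 36*cos(2*k)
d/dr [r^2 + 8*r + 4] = 2*r + 8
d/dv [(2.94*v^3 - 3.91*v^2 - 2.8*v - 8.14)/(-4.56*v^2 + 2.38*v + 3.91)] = (-13.4064*v^4 + 13.9944*v^3 + 12.4124*v^2 - 104.813*v + 8.4252)/(20.7936*v^4 - 21.7056*v^3 - 29.9948*v^2 + 18.6116*v + 15.2881)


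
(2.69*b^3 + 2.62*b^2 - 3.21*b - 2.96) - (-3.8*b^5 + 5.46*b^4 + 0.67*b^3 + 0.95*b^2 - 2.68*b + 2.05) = 3.8*b^5 - 5.46*b^4 + 2.02*b^3 + 1.67*b^2 - 0.53*b - 5.01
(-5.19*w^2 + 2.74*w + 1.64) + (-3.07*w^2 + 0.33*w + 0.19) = -8.26*w^2 + 3.07*w + 1.83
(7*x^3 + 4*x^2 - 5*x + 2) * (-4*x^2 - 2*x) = -28*x^5 - 30*x^4 + 12*x^3 + 2*x^2 - 4*x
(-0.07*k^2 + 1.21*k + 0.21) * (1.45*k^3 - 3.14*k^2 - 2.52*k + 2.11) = -0.1015*k^5 + 1.9743*k^4 - 3.3185*k^3 - 3.8563*k^2 + 2.0239*k + 0.4431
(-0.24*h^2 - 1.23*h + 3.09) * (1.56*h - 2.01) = -0.3744*h^3 - 1.4364*h^2 + 7.2927*h - 6.2109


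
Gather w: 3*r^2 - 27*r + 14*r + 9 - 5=3*r^2 - 13*r + 4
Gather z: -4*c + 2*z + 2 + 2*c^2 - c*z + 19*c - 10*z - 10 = 2*c^2 + 15*c + z*(-c - 8) - 8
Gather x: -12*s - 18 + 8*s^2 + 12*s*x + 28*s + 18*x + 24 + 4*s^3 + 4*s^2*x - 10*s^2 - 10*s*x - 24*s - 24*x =4*s^3 - 2*s^2 - 8*s + x*(4*s^2 + 2*s - 6) + 6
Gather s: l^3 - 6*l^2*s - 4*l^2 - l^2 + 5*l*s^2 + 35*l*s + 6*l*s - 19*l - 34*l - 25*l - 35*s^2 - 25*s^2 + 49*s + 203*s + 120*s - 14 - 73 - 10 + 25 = l^3 - 5*l^2 - 78*l + s^2*(5*l - 60) + s*(-6*l^2 + 41*l + 372) - 72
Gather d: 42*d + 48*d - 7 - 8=90*d - 15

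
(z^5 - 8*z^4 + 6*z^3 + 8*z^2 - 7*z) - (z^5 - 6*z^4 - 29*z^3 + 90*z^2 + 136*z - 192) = -2*z^4 + 35*z^3 - 82*z^2 - 143*z + 192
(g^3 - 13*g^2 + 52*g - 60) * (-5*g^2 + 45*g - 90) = -5*g^5 + 110*g^4 - 935*g^3 + 3810*g^2 - 7380*g + 5400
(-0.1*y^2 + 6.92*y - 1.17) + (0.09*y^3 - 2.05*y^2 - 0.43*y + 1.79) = 0.09*y^3 - 2.15*y^2 + 6.49*y + 0.62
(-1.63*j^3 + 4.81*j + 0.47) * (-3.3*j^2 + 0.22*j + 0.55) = 5.379*j^5 - 0.3586*j^4 - 16.7695*j^3 - 0.4928*j^2 + 2.7489*j + 0.2585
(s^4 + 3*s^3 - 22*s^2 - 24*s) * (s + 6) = s^5 + 9*s^4 - 4*s^3 - 156*s^2 - 144*s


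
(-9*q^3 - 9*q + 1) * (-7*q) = 63*q^4 + 63*q^2 - 7*q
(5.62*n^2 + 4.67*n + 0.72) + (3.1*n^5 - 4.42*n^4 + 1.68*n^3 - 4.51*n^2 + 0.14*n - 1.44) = 3.1*n^5 - 4.42*n^4 + 1.68*n^3 + 1.11*n^2 + 4.81*n - 0.72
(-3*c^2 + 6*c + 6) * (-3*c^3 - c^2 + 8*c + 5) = 9*c^5 - 15*c^4 - 48*c^3 + 27*c^2 + 78*c + 30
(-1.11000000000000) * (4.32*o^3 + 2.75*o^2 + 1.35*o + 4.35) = -4.7952*o^3 - 3.0525*o^2 - 1.4985*o - 4.8285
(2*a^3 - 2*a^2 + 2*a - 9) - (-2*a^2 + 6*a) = 2*a^3 - 4*a - 9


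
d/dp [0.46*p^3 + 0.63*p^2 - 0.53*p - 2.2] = 1.38*p^2 + 1.26*p - 0.53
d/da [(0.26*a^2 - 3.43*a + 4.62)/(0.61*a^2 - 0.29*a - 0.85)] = (2.0169*a^2 - 6.0784*a + 4.2553)/(0.3721*a^4 - 0.3538*a^3 - 0.9529*a^2 + 0.493*a + 0.7225)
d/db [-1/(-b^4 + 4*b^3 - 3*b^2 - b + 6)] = (-4*b^3 + 12*b^2 - 6*b - 1)/(b^4 - 4*b^3 + 3*b^2 + b - 6)^2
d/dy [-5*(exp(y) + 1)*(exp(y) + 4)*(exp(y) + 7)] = 15*(-exp(2*y) - 8*exp(y) - 13)*exp(y)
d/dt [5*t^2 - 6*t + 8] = 10*t - 6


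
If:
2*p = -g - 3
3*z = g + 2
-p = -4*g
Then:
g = -1/3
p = -4/3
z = 5/9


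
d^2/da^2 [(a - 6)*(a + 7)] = 2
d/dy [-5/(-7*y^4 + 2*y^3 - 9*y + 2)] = 5*(-28*y^3 + 6*y^2 - 9)/(7*y^4 - 2*y^3 + 9*y - 2)^2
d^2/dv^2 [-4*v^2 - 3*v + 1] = -8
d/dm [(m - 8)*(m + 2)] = 2*m - 6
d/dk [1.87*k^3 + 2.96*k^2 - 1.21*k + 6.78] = 5.61*k^2 + 5.92*k - 1.21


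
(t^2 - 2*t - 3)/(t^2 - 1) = (t - 3)/(t - 1)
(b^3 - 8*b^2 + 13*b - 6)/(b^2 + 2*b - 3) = (b^2 - 7*b + 6)/(b + 3)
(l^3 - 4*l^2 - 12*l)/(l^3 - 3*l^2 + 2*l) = (l^2 - 4*l - 12)/(l^2 - 3*l + 2)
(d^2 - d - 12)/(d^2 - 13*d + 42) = (d^2 - d - 12)/(d^2 - 13*d + 42)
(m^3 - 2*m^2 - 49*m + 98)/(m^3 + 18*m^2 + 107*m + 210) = (m^2 - 9*m + 14)/(m^2 + 11*m + 30)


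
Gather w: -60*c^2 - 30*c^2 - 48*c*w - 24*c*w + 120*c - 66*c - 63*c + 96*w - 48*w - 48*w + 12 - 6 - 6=-90*c^2 - 72*c*w - 9*c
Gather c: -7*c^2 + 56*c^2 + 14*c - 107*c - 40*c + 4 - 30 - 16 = 49*c^2 - 133*c - 42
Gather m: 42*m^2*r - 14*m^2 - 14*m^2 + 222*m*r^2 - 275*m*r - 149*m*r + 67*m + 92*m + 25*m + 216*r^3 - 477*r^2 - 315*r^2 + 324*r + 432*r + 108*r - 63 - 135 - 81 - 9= m^2*(42*r - 28) + m*(222*r^2 - 424*r + 184) + 216*r^3 - 792*r^2 + 864*r - 288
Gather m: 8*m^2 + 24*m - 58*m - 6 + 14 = 8*m^2 - 34*m + 8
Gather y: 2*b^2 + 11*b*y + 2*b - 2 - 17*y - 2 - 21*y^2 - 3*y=2*b^2 + 2*b - 21*y^2 + y*(11*b - 20) - 4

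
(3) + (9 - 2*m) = 12 - 2*m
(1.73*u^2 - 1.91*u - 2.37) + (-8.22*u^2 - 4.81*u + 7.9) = -6.49*u^2 - 6.72*u + 5.53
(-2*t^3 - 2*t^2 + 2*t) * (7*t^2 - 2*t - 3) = -14*t^5 - 10*t^4 + 24*t^3 + 2*t^2 - 6*t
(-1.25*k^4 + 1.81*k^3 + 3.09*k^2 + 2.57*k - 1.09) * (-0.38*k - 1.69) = 0.475*k^5 + 1.4247*k^4 - 4.2331*k^3 - 6.1987*k^2 - 3.9291*k + 1.8421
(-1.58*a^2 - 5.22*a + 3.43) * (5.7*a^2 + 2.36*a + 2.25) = -9.006*a^4 - 33.4828*a^3 + 3.6768*a^2 - 3.6502*a + 7.7175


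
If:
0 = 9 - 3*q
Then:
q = 3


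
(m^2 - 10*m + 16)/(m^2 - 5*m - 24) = (m - 2)/(m + 3)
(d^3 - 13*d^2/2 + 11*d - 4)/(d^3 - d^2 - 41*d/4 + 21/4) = 2*(d^2 - 6*d + 8)/(2*d^2 - d - 21)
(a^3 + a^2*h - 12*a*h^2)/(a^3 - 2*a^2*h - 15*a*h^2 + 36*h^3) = a/(a - 3*h)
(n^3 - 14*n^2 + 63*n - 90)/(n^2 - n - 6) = (n^2 - 11*n + 30)/(n + 2)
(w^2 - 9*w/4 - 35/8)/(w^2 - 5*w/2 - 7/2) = (w + 5/4)/(w + 1)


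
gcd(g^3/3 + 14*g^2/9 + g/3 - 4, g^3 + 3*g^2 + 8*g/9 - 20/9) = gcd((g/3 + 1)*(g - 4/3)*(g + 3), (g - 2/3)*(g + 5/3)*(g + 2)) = 1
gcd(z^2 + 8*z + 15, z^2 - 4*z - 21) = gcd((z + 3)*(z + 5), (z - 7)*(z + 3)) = z + 3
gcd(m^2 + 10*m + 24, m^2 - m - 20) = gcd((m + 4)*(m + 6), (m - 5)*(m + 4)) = m + 4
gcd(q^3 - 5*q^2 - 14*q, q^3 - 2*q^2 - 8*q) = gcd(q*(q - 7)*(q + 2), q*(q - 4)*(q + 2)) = q^2 + 2*q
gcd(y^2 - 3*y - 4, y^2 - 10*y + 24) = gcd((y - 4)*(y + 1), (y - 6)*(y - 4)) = y - 4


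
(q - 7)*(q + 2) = q^2 - 5*q - 14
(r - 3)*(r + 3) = r^2 - 9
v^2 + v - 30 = (v - 5)*(v + 6)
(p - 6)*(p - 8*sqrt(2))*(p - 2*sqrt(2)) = p^3 - 10*sqrt(2)*p^2 - 6*p^2 + 32*p + 60*sqrt(2)*p - 192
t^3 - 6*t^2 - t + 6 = (t - 6)*(t - 1)*(t + 1)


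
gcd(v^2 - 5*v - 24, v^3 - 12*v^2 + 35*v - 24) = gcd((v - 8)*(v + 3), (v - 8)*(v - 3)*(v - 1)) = v - 8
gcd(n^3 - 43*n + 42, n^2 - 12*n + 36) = n - 6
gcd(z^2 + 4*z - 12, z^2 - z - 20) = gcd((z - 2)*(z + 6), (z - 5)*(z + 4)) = 1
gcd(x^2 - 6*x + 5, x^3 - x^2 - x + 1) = x - 1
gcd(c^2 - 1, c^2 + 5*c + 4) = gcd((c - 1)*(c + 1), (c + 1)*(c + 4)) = c + 1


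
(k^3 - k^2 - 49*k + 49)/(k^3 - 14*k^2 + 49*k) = (k^2 + 6*k - 7)/(k*(k - 7))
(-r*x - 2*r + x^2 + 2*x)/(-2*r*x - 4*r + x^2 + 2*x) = (-r + x)/(-2*r + x)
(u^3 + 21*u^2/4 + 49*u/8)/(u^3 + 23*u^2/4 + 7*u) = (u + 7/2)/(u + 4)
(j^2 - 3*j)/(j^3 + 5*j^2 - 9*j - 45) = j/(j^2 + 8*j + 15)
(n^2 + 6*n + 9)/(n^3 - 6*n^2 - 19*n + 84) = (n^2 + 6*n + 9)/(n^3 - 6*n^2 - 19*n + 84)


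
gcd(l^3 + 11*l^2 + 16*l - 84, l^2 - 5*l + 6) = l - 2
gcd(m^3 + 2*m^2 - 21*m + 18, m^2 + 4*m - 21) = m - 3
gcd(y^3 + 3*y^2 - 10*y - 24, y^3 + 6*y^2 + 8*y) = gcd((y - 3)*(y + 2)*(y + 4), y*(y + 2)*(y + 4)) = y^2 + 6*y + 8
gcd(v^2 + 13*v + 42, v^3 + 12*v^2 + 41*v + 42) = v + 7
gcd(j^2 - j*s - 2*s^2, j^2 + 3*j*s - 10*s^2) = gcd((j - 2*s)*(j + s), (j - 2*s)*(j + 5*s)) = -j + 2*s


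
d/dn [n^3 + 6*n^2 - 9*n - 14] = 3*n^2 + 12*n - 9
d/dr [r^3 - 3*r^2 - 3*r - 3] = 3*r^2 - 6*r - 3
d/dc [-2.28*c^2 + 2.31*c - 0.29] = 2.31 - 4.56*c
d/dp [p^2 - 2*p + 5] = 2*p - 2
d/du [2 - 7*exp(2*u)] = -14*exp(2*u)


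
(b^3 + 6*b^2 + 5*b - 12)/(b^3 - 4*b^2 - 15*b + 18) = (b + 4)/(b - 6)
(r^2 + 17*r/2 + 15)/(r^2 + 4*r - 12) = (r + 5/2)/(r - 2)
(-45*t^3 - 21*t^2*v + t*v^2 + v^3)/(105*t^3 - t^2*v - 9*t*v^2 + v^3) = (-3*t - v)/(7*t - v)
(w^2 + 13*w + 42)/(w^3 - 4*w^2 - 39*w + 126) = (w + 7)/(w^2 - 10*w + 21)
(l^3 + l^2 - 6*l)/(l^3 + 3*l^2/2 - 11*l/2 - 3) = 2*l/(2*l + 1)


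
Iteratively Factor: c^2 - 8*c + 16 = (c - 4)*(c - 4)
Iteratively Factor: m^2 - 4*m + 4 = (m - 2)*(m - 2)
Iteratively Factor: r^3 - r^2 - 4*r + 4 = (r - 1)*(r^2 - 4) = (r - 2)*(r - 1)*(r + 2)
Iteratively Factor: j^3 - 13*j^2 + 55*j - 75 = (j - 5)*(j^2 - 8*j + 15) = (j - 5)*(j - 3)*(j - 5)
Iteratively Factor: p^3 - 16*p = (p)*(p^2 - 16) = p*(p + 4)*(p - 4)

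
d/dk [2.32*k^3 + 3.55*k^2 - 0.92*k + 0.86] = 6.96*k^2 + 7.1*k - 0.92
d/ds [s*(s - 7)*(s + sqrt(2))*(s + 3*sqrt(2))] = 4*s^3 - 21*s^2 + 12*sqrt(2)*s^2 - 56*sqrt(2)*s + 12*s - 42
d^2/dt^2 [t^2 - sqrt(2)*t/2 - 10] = 2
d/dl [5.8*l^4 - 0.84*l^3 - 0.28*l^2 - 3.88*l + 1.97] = 23.2*l^3 - 2.52*l^2 - 0.56*l - 3.88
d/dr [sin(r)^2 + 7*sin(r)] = (2*sin(r) + 7)*cos(r)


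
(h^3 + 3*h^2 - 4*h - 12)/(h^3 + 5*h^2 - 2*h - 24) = (h + 2)/(h + 4)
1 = 1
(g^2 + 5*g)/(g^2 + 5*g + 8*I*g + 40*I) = g/(g + 8*I)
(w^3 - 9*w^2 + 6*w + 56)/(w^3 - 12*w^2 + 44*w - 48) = (w^2 - 5*w - 14)/(w^2 - 8*w + 12)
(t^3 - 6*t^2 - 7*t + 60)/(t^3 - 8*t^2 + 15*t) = (t^2 - t - 12)/(t*(t - 3))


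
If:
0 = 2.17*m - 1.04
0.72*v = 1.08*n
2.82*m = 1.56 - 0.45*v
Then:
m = 0.48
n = 0.31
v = 0.46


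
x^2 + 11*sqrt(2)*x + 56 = (x + 4*sqrt(2))*(x + 7*sqrt(2))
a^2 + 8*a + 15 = (a + 3)*(a + 5)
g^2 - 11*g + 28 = (g - 7)*(g - 4)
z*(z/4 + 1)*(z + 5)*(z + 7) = z^4/4 + 4*z^3 + 83*z^2/4 + 35*z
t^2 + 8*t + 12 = (t + 2)*(t + 6)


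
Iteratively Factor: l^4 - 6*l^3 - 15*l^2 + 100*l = (l - 5)*(l^3 - l^2 - 20*l) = (l - 5)*(l + 4)*(l^2 - 5*l) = (l - 5)^2*(l + 4)*(l)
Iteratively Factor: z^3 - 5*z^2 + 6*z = (z)*(z^2 - 5*z + 6) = z*(z - 3)*(z - 2)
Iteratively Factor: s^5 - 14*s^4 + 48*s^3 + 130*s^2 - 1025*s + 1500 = (s - 5)*(s^4 - 9*s^3 + 3*s^2 + 145*s - 300) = (s - 5)*(s - 3)*(s^3 - 6*s^2 - 15*s + 100) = (s - 5)^2*(s - 3)*(s^2 - s - 20) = (s - 5)^3*(s - 3)*(s + 4)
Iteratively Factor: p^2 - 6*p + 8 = (p - 2)*(p - 4)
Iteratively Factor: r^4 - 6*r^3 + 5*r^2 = (r)*(r^3 - 6*r^2 + 5*r) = r^2*(r^2 - 6*r + 5) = r^2*(r - 1)*(r - 5)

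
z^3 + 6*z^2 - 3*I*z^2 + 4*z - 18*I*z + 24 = (z + 6)*(z - 4*I)*(z + I)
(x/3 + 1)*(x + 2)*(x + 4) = x^3/3 + 3*x^2 + 26*x/3 + 8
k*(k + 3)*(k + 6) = k^3 + 9*k^2 + 18*k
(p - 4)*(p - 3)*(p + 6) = p^3 - p^2 - 30*p + 72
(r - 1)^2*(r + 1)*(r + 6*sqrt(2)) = r^4 - r^3 + 6*sqrt(2)*r^3 - 6*sqrt(2)*r^2 - r^2 - 6*sqrt(2)*r + r + 6*sqrt(2)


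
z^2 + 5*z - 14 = (z - 2)*(z + 7)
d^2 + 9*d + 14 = (d + 2)*(d + 7)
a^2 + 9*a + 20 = (a + 4)*(a + 5)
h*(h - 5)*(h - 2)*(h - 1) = h^4 - 8*h^3 + 17*h^2 - 10*h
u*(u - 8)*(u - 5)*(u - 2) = u^4 - 15*u^3 + 66*u^2 - 80*u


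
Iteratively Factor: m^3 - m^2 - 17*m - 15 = (m + 1)*(m^2 - 2*m - 15) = (m + 1)*(m + 3)*(m - 5)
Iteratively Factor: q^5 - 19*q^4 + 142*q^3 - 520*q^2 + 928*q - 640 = (q - 4)*(q^4 - 15*q^3 + 82*q^2 - 192*q + 160) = (q - 5)*(q - 4)*(q^3 - 10*q^2 + 32*q - 32) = (q - 5)*(q - 4)^2*(q^2 - 6*q + 8) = (q - 5)*(q - 4)^2*(q - 2)*(q - 4)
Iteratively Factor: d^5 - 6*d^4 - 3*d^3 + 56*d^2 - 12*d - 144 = (d - 4)*(d^4 - 2*d^3 - 11*d^2 + 12*d + 36) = (d - 4)*(d + 2)*(d^3 - 4*d^2 - 3*d + 18) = (d - 4)*(d - 3)*(d + 2)*(d^2 - d - 6) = (d - 4)*(d - 3)*(d + 2)^2*(d - 3)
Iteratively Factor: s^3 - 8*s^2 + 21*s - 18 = (s - 3)*(s^2 - 5*s + 6) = (s - 3)*(s - 2)*(s - 3)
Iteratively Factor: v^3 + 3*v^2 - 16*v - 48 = (v + 3)*(v^2 - 16) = (v + 3)*(v + 4)*(v - 4)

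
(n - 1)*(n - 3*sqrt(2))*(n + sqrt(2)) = n^3 - 2*sqrt(2)*n^2 - n^2 - 6*n + 2*sqrt(2)*n + 6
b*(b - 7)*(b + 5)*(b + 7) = b^4 + 5*b^3 - 49*b^2 - 245*b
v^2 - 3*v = v*(v - 3)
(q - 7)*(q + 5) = q^2 - 2*q - 35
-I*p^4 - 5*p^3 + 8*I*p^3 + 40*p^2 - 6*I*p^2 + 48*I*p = p*(p - 8)*(p - 6*I)*(-I*p + 1)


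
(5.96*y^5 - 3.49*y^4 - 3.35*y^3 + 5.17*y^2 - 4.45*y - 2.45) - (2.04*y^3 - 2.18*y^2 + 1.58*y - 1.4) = 5.96*y^5 - 3.49*y^4 - 5.39*y^3 + 7.35*y^2 - 6.03*y - 1.05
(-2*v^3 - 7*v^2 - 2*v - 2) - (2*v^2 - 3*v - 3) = -2*v^3 - 9*v^2 + v + 1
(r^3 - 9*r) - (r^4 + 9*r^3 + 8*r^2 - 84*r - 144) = -r^4 - 8*r^3 - 8*r^2 + 75*r + 144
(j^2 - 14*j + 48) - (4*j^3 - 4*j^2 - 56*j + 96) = -4*j^3 + 5*j^2 + 42*j - 48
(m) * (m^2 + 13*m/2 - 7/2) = m^3 + 13*m^2/2 - 7*m/2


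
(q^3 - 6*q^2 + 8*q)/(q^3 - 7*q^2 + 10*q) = (q - 4)/(q - 5)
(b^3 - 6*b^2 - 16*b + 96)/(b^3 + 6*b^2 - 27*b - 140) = (b^2 - 10*b + 24)/(b^2 + 2*b - 35)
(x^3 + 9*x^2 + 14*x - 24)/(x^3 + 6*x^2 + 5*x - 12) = (x + 6)/(x + 3)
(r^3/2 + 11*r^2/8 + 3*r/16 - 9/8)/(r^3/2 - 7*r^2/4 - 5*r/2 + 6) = (8*r^2 + 6*r - 9)/(4*(2*r^2 - 11*r + 12))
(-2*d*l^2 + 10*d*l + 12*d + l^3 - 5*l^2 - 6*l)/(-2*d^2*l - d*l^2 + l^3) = (l^2 - 5*l - 6)/(l*(d + l))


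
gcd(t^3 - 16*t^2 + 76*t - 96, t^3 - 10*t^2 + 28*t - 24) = t^2 - 8*t + 12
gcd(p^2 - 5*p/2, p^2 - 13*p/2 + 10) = p - 5/2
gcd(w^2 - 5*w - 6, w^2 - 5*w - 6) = w^2 - 5*w - 6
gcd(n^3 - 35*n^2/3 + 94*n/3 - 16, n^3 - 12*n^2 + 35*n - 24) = n^2 - 11*n + 24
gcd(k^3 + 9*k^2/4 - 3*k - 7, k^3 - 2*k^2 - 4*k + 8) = k + 2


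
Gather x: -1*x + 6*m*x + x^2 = x^2 + x*(6*m - 1)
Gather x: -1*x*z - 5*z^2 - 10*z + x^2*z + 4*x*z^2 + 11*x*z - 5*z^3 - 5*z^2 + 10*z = x^2*z + x*(4*z^2 + 10*z) - 5*z^3 - 10*z^2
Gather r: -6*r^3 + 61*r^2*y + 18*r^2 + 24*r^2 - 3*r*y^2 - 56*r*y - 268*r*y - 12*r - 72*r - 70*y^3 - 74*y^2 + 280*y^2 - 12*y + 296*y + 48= -6*r^3 + r^2*(61*y + 42) + r*(-3*y^2 - 324*y - 84) - 70*y^3 + 206*y^2 + 284*y + 48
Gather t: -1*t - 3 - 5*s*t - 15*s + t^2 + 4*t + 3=-15*s + t^2 + t*(3 - 5*s)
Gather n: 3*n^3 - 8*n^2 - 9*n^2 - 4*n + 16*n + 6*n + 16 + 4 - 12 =3*n^3 - 17*n^2 + 18*n + 8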